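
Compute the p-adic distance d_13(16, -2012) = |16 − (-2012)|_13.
d_13(16, -2012) = 1/169

Step 1 — x − y = 16 − (-2012) = 2028. Step 2 — v_13(2028) = 2 (factor: 2028 = (13^2 · 12); the sign does not affect v_p). Step 3 — |x − y|_13 = 13^{-2} = 1/169.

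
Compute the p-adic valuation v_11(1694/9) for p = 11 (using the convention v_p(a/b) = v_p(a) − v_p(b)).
v_11(1694/9) = 2

Factor powers of 11 from the numerator and denominator of the reduced fraction: 1694 = 11^2 · 14 and 9 = 11^0 · 9. Apply v_p(a/b) = v_p(a) − v_p(b): v_11(1694/9) = 2 − 0 = 2.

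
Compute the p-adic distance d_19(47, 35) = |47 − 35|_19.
d_19(47, 35) = 1

Step 1 — x − y = 47 − 35 = 12. Step 2 — v_19(12) = 0 (factor: 12 = (19^0 · 12); the sign does not affect v_p). Step 3 — |x − y|_19 = 19^{0} = 1.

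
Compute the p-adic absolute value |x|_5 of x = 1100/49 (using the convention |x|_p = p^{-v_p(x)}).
|1100/49|_5 = 1/25

Step 1 — compute v_5(x) by factoring powers of 5 out of the numerator and denominator: v_5(1100/49) = 2. Step 2 — apply |x|_p = p^{-v_p(x)} = 5^{-2} = 1/25.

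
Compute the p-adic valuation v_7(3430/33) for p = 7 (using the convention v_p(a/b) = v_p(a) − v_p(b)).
v_7(3430/33) = 3

Factor powers of 7 from the numerator and denominator of the reduced fraction: 3430 = 7^3 · 10 and 33 = 7^0 · 33. Apply v_p(a/b) = v_p(a) − v_p(b): v_7(3430/33) = 3 − 0 = 3.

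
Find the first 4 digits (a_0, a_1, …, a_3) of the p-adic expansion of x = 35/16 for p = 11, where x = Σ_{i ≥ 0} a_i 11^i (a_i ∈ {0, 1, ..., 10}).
(a_0, …, a_3) = (7, 3, 10, 8)

v_11(35/16) = 0 (numerator and denominator both coprime to 11), so x ∈ ℤ_11^×. Compute digits iteratively via a_i = x_i mod 11, x_{i+1} = (x_i − a_i)/11, with x_0 = x:
  x_0 = 35/16;  a_0 = 7;  x_1 = (x_0 − 7)/11 = -7/16
  x_1 = -7/16;  a_1 = 3;  x_2 = (x_1 − 3)/11 = -5/16
  x_2 = -5/16;  a_2 = 10;  x_3 = (x_2 − 10)/11 = -15/16
  x_3 = -15/16;  a_3 = 8;  x_4 = (x_3 − 8)/11 = -13/16
Digits: (7, 3, 10, 8).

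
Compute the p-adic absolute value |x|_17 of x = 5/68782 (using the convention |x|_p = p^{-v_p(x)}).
|5/68782|_17 = 4913

Step 1 — compute v_17(x) by factoring powers of 17 out of the numerator and denominator: v_17(5/68782) = -3. Step 2 — apply |x|_p = p^{-v_p(x)} = 17^{3} = 4913.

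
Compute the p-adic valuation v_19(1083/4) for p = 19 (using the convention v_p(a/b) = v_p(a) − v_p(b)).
v_19(1083/4) = 2

Factor powers of 19 from the numerator and denominator of the reduced fraction: 1083 = 19^2 · 3 and 4 = 19^0 · 4. Apply v_p(a/b) = v_p(a) − v_p(b): v_19(1083/4) = 2 − 0 = 2.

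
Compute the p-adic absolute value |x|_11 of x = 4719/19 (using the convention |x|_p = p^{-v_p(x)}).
|4719/19|_11 = 1/121

Step 1 — compute v_11(x) by factoring powers of 11 out of the numerator and denominator: v_11(4719/19) = 2. Step 2 — apply |x|_p = p^{-v_p(x)} = 11^{-2} = 1/121.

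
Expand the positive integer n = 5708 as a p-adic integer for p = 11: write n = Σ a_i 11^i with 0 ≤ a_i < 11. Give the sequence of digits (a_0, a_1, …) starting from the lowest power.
(a_0, a_1, …) = (10, 1, 3, 4)

Repeated division by 11 gives the digits low-to-high: 5708 = 10 + 1·11^1 + 3·11^2 + 4·11^3. Digit sequence: (10, 1, 3, 4).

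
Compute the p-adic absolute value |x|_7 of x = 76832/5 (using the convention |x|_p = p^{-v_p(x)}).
|76832/5|_7 = 1/2401

Step 1 — compute v_7(x) by factoring powers of 7 out of the numerator and denominator: v_7(76832/5) = 4. Step 2 — apply |x|_p = p^{-v_p(x)} = 7^{-4} = 1/2401.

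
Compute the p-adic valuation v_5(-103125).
v_5(-103125) = 5

v_5(n) is the largest exponent k such that 5^k divides n. Factor out: -103125 = -5^5 · 33. (Sign doesn't affect v_p.) So v_5(-103125) = 5.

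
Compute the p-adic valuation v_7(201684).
v_7(201684) = 5

v_7(n) is the largest exponent k such that 7^k divides n. Factor out: 201684 = 7^5 · 12. (Sign doesn't affect v_p.) So v_7(201684) = 5.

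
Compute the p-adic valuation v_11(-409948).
v_11(-409948) = 4

v_11(n) is the largest exponent k such that 11^k divides n. Factor out: -409948 = -11^4 · 28. (Sign doesn't affect v_p.) So v_11(-409948) = 4.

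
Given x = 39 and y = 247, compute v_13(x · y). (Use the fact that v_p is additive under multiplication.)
v_13(9633) = 2

v_p(x) = 1 (factor: 39 = 13^1 · 3); v_p(y) = 1 (factor: 247 = 13^1 · 19). Additivity: v_p(xy) = v_p(x) + v_p(y) = 1 + 1 = 2. (Direct check: xy = 9633 = 13^2 · (57).)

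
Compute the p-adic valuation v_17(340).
v_17(340) = 1

v_17(n) is the largest exponent k such that 17^k divides n. Factor out: 340 = 17^1 · 20. (Sign doesn't affect v_p.) So v_17(340) = 1.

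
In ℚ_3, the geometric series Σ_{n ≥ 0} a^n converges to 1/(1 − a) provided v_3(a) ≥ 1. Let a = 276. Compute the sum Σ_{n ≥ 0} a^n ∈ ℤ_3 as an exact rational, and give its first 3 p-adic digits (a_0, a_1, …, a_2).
Σ a^n = 1/(1 − a) = -1/275;  first 3 digits = (1, 2, 1)

v_3(a) = 1 ≥ 1, so the series converges in ℤ_3 to 1/(1 − a) = 1/(1 − 276) = -1/275. Expand this rational in ℤ_3: compute digits iteratively via d_i = x_i mod 3, x_{i+1} = (x_i − d_i)/3. The first 3 digits are (1, 2, 1).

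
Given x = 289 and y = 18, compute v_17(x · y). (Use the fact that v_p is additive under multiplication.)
v_17(5202) = 2

v_p(x) = 2 (factor: 289 = 17^2 · 1); v_p(y) = 0 (factor: 18 = 17^0 · 18). Additivity: v_p(xy) = v_p(x) + v_p(y) = 2 + 0 = 2. (Direct check: xy = 5202 = 17^2 · (18).)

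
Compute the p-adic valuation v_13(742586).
v_13(742586) = 5

v_13(n) is the largest exponent k such that 13^k divides n. Factor out: 742586 = 13^5 · 2. (Sign doesn't affect v_p.) So v_13(742586) = 5.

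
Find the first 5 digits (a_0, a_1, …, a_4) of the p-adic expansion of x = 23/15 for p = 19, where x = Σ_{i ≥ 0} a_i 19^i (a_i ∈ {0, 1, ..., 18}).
(a_0, …, a_4) = (18, 8, 16, 8, 16)

v_19(23/15) = 0 (numerator and denominator both coprime to 19), so x ∈ ℤ_19^×. Compute digits iteratively via a_i = x_i mod 19, x_{i+1} = (x_i − a_i)/19, with x_0 = x:
  x_0 = 23/15;  a_0 = 18;  x_1 = (x_0 − 18)/19 = -13/15
  x_1 = -13/15;  a_1 = 8;  x_2 = (x_1 − 8)/19 = -7/15
  x_2 = -7/15;  a_2 = 16;  x_3 = (x_2 − 16)/19 = -13/15
  x_3 = -13/15;  a_3 = 8;  x_4 = (x_3 − 8)/19 = -7/15
  x_4 = -7/15;  a_4 = 16;  x_5 = (x_4 − 16)/19 = -13/15
Digits: (18, 8, 16, 8, 16).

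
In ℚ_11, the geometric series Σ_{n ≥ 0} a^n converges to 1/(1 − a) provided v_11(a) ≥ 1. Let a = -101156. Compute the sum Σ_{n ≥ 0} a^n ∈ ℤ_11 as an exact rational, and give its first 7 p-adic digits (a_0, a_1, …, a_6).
Σ a^n = 1/(1 − a) = 1/101157;  first 7 digits = (1, 0, 0, 1, 4, 10, 0)

v_11(a) = 3 ≥ 1, so the series converges in ℤ_11 to 1/(1 − a) = 1/(1 − (-101156)) = 1/101157. Expand this rational in ℤ_11: compute digits iteratively via d_i = x_i mod 11, x_{i+1} = (x_i − d_i)/11. The first 7 digits are (1, 0, 0, 1, 4, 10, 0).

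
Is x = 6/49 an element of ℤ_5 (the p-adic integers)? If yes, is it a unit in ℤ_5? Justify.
x ∈ ℤ_5^× (unit); v_5(x) = 0

ℤ_5 = {x ∈ ℚ_5 : v_5(x) ≥ 0} and ℤ_5^× = {x ∈ ℤ_5 : v_5(x) = 0}. Here v_5(6/49) = v_5(num) − v_5(den) = 0; compare against these criteria.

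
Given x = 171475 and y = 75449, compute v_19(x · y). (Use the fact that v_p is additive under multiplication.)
v_19(12937617275) = 6

v_p(x) = 3 (factor: 171475 = 19^3 · 25); v_p(y) = 3 (factor: 75449 = 19^3 · 11). Additivity: v_p(xy) = v_p(x) + v_p(y) = 3 + 3 = 6. (Direct check: xy = 12937617275 = 19^6 · (275).)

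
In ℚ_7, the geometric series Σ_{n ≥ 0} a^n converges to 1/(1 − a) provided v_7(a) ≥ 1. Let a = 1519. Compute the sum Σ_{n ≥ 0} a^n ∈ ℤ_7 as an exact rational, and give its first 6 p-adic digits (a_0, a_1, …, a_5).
Σ a^n = 1/(1 − a) = -1/1518;  first 6 digits = (1, 0, 3, 4, 2, 4)

v_7(a) = 2 ≥ 1, so the series converges in ℤ_7 to 1/(1 − a) = 1/(1 − 1519) = -1/1518. Expand this rational in ℤ_7: compute digits iteratively via d_i = x_i mod 7, x_{i+1} = (x_i − d_i)/7. The first 6 digits are (1, 0, 3, 4, 2, 4).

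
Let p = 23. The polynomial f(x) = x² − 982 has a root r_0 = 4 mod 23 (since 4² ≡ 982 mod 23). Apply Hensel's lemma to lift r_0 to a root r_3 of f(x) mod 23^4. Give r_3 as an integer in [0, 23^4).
r_3 = 60563 (mod 279841)

Hensel's recurrence: r_{i+1} = r_i − f(r_i)·(f′(r_i))^{-1} mod 23^{i+2}, with f′(x) = 2x. Iterate:
  r_0 = 4 (mod 23)
  r_1 = 257 (mod 529)
  r_2 = 11895 (mod 12167)
  r_3 = 60563 (mod 279841)
Final: r_3 = 60563, and one checks f(r_3) ≡ 0 mod 23^4.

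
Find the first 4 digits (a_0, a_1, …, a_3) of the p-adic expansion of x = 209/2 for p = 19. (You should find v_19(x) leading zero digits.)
(a_0, …, a_3) = (0, 15, 9, 9)

v_19(209/2) = 1, so a_0 = ... = a_0 = 0. Factor out: x = 19^1 · u with u = 11/2 a unit in ℤ_19. Expand u iteratively via a_{v+i} = u_i mod 19, u_{i+1} = (u_i − a_{v+i})/19:
  u_0 = 11/2;  a_1 = 15;  u_1 = (u_0 − 15)/19 = -1/2
  u_1 = -1/2;  a_2 = 9;  u_2 = (u_1 − 9)/19 = -1/2
  u_2 = -1/2;  a_3 = 9;  u_3 = (u_2 − 9)/19 = -1/2
Digits: (0, 15, 9, 9).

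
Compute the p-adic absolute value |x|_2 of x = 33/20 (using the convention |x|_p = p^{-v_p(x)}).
|33/20|_2 = 4

Step 1 — compute v_2(x) by factoring powers of 2 out of the numerator and denominator: v_2(33/20) = -2. Step 2 — apply |x|_p = p^{-v_p(x)} = 2^{2} = 4.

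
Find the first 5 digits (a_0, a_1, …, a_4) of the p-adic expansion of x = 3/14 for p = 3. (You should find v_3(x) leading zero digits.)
(a_0, …, a_4) = (0, 2, 0, 0, 1)

v_3(3/14) = 1, so a_0 = ... = a_0 = 0. Factor out: x = 3^1 · u with u = 1/14 a unit in ℤ_3. Expand u iteratively via a_{v+i} = u_i mod 3, u_{i+1} = (u_i − a_{v+i})/3:
  u_0 = 1/14;  a_1 = 2;  u_1 = (u_0 − 2)/3 = -9/14
  u_1 = -9/14;  a_2 = 0;  u_2 = (u_1 − 0)/3 = -3/14
  u_2 = -3/14;  a_3 = 0;  u_3 = (u_2 − 0)/3 = -1/14
  u_3 = -1/14;  a_4 = 1;  u_4 = (u_3 − 1)/3 = -5/14
Digits: (0, 2, 0, 0, 1).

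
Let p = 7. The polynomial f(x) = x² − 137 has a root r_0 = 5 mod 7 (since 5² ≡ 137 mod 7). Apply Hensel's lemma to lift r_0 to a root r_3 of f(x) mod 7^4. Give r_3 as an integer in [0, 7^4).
r_3 = 1447 (mod 2401)

Hensel's recurrence: r_{i+1} = r_i − f(r_i)·(f′(r_i))^{-1} mod 7^{i+2}, with f′(x) = 2x. Iterate:
  r_0 = 5 (mod 7)
  r_1 = 26 (mod 49)
  r_2 = 75 (mod 343)
  r_3 = 1447 (mod 2401)
Final: r_3 = 1447, and one checks f(r_3) ≡ 0 mod 7^4.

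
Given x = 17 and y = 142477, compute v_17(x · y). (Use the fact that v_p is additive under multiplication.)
v_17(2422109) = 4

v_p(x) = 1 (factor: 17 = 17^1 · 1); v_p(y) = 3 (factor: 142477 = 17^3 · 29). Additivity: v_p(xy) = v_p(x) + v_p(y) = 1 + 3 = 4. (Direct check: xy = 2422109 = 17^4 · (29).)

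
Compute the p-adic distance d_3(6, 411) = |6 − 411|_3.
d_3(6, 411) = 1/81

Step 1 — x − y = 6 − 411 = -405. Step 2 — v_3(-405) = 4 (factor: -405 = −(3^4 · 5); the sign does not affect v_p). Step 3 — |x − y|_3 = 3^{-4} = 1/81.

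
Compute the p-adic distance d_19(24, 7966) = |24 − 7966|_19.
d_19(24, 7966) = 1/361

Step 1 — x − y = 24 − 7966 = -7942. Step 2 — v_19(-7942) = 2 (factor: -7942 = −(19^2 · 22); the sign does not affect v_p). Step 3 — |x − y|_19 = 19^{-2} = 1/361.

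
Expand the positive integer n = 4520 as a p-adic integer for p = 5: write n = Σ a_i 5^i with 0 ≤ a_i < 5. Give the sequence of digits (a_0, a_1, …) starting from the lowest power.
(a_0, a_1, …) = (0, 4, 0, 1, 2, 1)

Repeated division by 5 gives the digits low-to-high: 4520 = 4·5^1 + 1·5^3 + 2·5^4 + 1·5^5. Digit sequence: (0, 4, 0, 1, 2, 1).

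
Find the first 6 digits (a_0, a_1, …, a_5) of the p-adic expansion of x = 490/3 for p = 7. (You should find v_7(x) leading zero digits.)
(a_0, …, a_5) = (0, 0, 1, 5, 4, 4)

v_7(490/3) = 2, so a_0 = ... = a_1 = 0. Factor out: x = 7^2 · u with u = 10/3 a unit in ℤ_7. Expand u iteratively via a_{v+i} = u_i mod 7, u_{i+1} = (u_i − a_{v+i})/7:
  u_0 = 10/3;  a_2 = 1;  u_1 = (u_0 − 1)/7 = 1/3
  u_1 = 1/3;  a_3 = 5;  u_2 = (u_1 − 5)/7 = -2/3
  u_2 = -2/3;  a_4 = 4;  u_3 = (u_2 − 4)/7 = -2/3
  u_3 = -2/3;  a_5 = 4;  u_4 = (u_3 − 4)/7 = -2/3
Digits: (0, 0, 1, 5, 4, 4).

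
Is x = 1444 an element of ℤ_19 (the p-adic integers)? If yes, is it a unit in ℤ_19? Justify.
x ∈ ℤ_19 but not a unit; v_19(x) = 2 > 0

ℤ_19 = {x ∈ ℚ_19 : v_19(x) ≥ 0} and ℤ_19^× = {x ∈ ℤ_19 : v_19(x) = 0}. Here v_19(1444) = v_19(num) − v_19(den) = 2; compare against these criteria.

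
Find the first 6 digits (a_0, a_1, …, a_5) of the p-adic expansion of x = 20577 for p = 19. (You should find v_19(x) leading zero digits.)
(a_0, …, a_5) = (0, 0, 0, 3, 0, 0)

v_19(20577) = 3, so a_0 = ... = a_2 = 0. Factor out: x = 19^3 · u with u = 3 a unit in ℤ_19. Expand u iteratively via a_{v+i} = u_i mod 19, u_{i+1} = (u_i − a_{v+i})/19:
  u_0 = 3;  a_3 = 3;  u_1 = (u_0 − 3)/19 = 0
  u_1 = 0;  a_4 = 0;  u_2 = (u_1 − 0)/19 = 0
  u_2 = 0;  a_5 = 0;  u_3 = (u_2 − 0)/19 = 0
Digits: (0, 0, 0, 3, 0, 0).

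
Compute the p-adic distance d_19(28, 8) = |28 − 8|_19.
d_19(28, 8) = 1

Step 1 — x − y = 28 − 8 = 20. Step 2 — v_19(20) = 0 (factor: 20 = (19^0 · 20); the sign does not affect v_p). Step 3 — |x − y|_19 = 19^{0} = 1.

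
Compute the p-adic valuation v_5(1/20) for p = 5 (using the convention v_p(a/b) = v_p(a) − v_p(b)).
v_5(1/20) = -1

Factor powers of 5 from the numerator and denominator of the reduced fraction: 1 = 5^0 · 1 and 20 = 5^1 · 4. Apply v_p(a/b) = v_p(a) − v_p(b): v_5(1/20) = 0 − 1 = -1.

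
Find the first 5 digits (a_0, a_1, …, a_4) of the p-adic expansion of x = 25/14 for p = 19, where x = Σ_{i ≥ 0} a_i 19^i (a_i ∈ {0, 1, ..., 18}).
(a_0, …, a_4) = (14, 17, 14, 6, 1)

v_19(25/14) = 0 (numerator and denominator both coprime to 19), so x ∈ ℤ_19^×. Compute digits iteratively via a_i = x_i mod 19, x_{i+1} = (x_i − a_i)/19, with x_0 = x:
  x_0 = 25/14;  a_0 = 14;  x_1 = (x_0 − 14)/19 = -9/14
  x_1 = -9/14;  a_1 = 17;  x_2 = (x_1 − 17)/19 = -13/14
  x_2 = -13/14;  a_2 = 14;  x_3 = (x_2 − 14)/19 = -11/14
  x_3 = -11/14;  a_3 = 6;  x_4 = (x_3 − 6)/19 = -5/14
  x_4 = -5/14;  a_4 = 1;  x_5 = (x_4 − 1)/19 = -1/14
Digits: (14, 17, 14, 6, 1).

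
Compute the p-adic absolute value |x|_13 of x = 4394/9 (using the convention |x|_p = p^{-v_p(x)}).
|4394/9|_13 = 1/2197

Step 1 — compute v_13(x) by factoring powers of 13 out of the numerator and denominator: v_13(4394/9) = 3. Step 2 — apply |x|_p = p^{-v_p(x)} = 13^{-3} = 1/2197.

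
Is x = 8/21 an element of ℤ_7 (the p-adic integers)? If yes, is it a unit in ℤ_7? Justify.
x ∉ ℤ_7 (v_7(x) = -1 < 0)

ℤ_7 = {x ∈ ℚ_7 : v_7(x) ≥ 0} and ℤ_7^× = {x ∈ ℤ_7 : v_7(x) = 0}. Here v_7(8/21) = v_7(num) − v_7(den) = -1; compare against these criteria.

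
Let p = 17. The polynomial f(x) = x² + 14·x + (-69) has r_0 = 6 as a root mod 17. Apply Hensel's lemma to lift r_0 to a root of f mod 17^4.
r_3 = 8863 (mod 83521)

Hensel: r_{i+1} = r_i − f(r_i)·(f′(r_i))^{-1} mod 17^{i+2}, f′(x) = 2x + 14. Iterate:
  r_0 = 6 (mod 17)
  r_1 = 193 (mod 289)
  r_2 = 3950 (mod 4913)
  r_3 = 8863 (mod 83521)
Final: r = 8863 satisfies f(r) ≡ 0 mod 17^4.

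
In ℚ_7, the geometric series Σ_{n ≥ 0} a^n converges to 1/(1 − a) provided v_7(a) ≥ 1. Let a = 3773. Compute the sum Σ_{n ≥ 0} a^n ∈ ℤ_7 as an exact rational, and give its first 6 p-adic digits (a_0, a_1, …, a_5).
Σ a^n = 1/(1 − a) = -1/3772;  first 6 digits = (1, 0, 0, 4, 1, 0)

v_7(a) = 3 ≥ 1, so the series converges in ℤ_7 to 1/(1 − a) = 1/(1 − 3773) = -1/3772. Expand this rational in ℤ_7: compute digits iteratively via d_i = x_i mod 7, x_{i+1} = (x_i − d_i)/7. The first 6 digits are (1, 0, 0, 4, 1, 0).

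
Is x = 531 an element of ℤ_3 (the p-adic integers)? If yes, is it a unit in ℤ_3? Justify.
x ∈ ℤ_3 but not a unit; v_3(x) = 2 > 0

ℤ_3 = {x ∈ ℚ_3 : v_3(x) ≥ 0} and ℤ_3^× = {x ∈ ℤ_3 : v_3(x) = 0}. Here v_3(531) = v_3(num) − v_3(den) = 2; compare against these criteria.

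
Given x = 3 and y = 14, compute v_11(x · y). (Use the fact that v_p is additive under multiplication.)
v_11(42) = 0

v_p(x) = 0 (factor: 3 = 11^0 · 3); v_p(y) = 0 (factor: 14 = 11^0 · 14). Additivity: v_p(xy) = v_p(x) + v_p(y) = 0 + 0 = 0. (Direct check: xy = 42 = 11^0 · (42).)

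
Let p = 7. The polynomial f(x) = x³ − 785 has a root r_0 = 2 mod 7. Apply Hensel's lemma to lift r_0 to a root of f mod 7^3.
r_2 = 275 (mod 343)

Hensel: r_{i+1} = r_i − f(r_i)/f′(r_i) mod 7^{i+2}, where f′(x) = 3x². Iterate:
  r_0 = 2 (mod 7)
  r_1 = 30 (mod 49)
  r_2 = 275 (mod 343)
Final: r = 275 with f(r) ≡ 0 mod 7^3.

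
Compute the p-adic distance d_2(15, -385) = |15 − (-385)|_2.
d_2(15, -385) = 1/16

Step 1 — x − y = 15 − (-385) = 400. Step 2 — v_2(400) = 4 (factor: 400 = (2^4 · 25); the sign does not affect v_p). Step 3 — |x − y|_2 = 2^{-4} = 1/16.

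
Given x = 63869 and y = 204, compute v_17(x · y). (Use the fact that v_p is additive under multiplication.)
v_17(13029276) = 4

v_p(x) = 3 (factor: 63869 = 17^3 · 13); v_p(y) = 1 (factor: 204 = 17^1 · 12). Additivity: v_p(xy) = v_p(x) + v_p(y) = 3 + 1 = 4. (Direct check: xy = 13029276 = 17^4 · (156).)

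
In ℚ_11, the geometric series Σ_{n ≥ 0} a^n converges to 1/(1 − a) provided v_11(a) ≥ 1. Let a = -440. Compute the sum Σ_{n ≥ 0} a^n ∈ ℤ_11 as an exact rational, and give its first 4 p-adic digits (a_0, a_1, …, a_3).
Σ a^n = 1/(1 − a) = 1/441;  first 4 digits = (1, 4, 1, 0)

v_11(a) = 1 ≥ 1, so the series converges in ℤ_11 to 1/(1 − a) = 1/(1 − (-440)) = 1/441. Expand this rational in ℤ_11: compute digits iteratively via d_i = x_i mod 11, x_{i+1} = (x_i − d_i)/11. The first 4 digits are (1, 4, 1, 0).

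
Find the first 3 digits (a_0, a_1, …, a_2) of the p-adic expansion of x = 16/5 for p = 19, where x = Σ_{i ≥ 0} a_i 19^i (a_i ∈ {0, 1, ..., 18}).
(a_0, …, a_2) = (7, 15, 3)

v_19(16/5) = 0 (numerator and denominator both coprime to 19), so x ∈ ℤ_19^×. Compute digits iteratively via a_i = x_i mod 19, x_{i+1} = (x_i − a_i)/19, with x_0 = x:
  x_0 = 16/5;  a_0 = 7;  x_1 = (x_0 − 7)/19 = -1/5
  x_1 = -1/5;  a_1 = 15;  x_2 = (x_1 − 15)/19 = -4/5
  x_2 = -4/5;  a_2 = 3;  x_3 = (x_2 − 3)/19 = -1/5
Digits: (7, 15, 3).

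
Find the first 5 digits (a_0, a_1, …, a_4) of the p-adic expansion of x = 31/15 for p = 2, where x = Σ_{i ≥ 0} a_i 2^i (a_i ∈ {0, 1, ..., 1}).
(a_0, …, a_4) = (1, 0, 0, 0, 1)

v_2(31/15) = 0 (numerator and denominator both coprime to 2), so x ∈ ℤ_2^×. Compute digits iteratively via a_i = x_i mod 2, x_{i+1} = (x_i − a_i)/2, with x_0 = x:
  x_0 = 31/15;  a_0 = 1;  x_1 = (x_0 − 1)/2 = 8/15
  x_1 = 8/15;  a_1 = 0;  x_2 = (x_1 − 0)/2 = 4/15
  x_2 = 4/15;  a_2 = 0;  x_3 = (x_2 − 0)/2 = 2/15
  x_3 = 2/15;  a_3 = 0;  x_4 = (x_3 − 0)/2 = 1/15
  x_4 = 1/15;  a_4 = 1;  x_5 = (x_4 − 1)/2 = -7/15
Digits: (1, 0, 0, 0, 1).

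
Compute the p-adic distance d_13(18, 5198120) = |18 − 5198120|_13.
d_13(18, 5198120) = 1/371293

Step 1 — x − y = 18 − 5198120 = -5198102. Step 2 — v_13(-5198102) = 5 (factor: -5198102 = −(13^5 · 14); the sign does not affect v_p). Step 3 — |x − y|_13 = 13^{-5} = 1/371293.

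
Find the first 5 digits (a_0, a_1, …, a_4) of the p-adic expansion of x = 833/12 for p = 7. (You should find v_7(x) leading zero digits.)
(a_0, …, a_4) = (0, 0, 2, 4, 0)

v_7(833/12) = 2, so a_0 = ... = a_1 = 0. Factor out: x = 7^2 · u with u = 17/12 a unit in ℤ_7. Expand u iteratively via a_{v+i} = u_i mod 7, u_{i+1} = (u_i − a_{v+i})/7:
  u_0 = 17/12;  a_2 = 2;  u_1 = (u_0 − 2)/7 = -1/12
  u_1 = -1/12;  a_3 = 4;  u_2 = (u_1 − 4)/7 = -7/12
  u_2 = -7/12;  a_4 = 0;  u_3 = (u_2 − 0)/7 = -1/12
Digits: (0, 0, 2, 4, 0).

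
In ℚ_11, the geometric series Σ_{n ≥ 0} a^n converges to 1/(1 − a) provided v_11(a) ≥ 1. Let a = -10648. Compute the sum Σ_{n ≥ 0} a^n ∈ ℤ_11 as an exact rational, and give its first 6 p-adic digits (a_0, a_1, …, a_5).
Σ a^n = 1/(1 − a) = 1/10649;  first 6 digits = (1, 0, 0, 3, 10, 10)

v_11(a) = 3 ≥ 1, so the series converges in ℤ_11 to 1/(1 − a) = 1/(1 − (-10648)) = 1/10649. Expand this rational in ℤ_11: compute digits iteratively via d_i = x_i mod 11, x_{i+1} = (x_i − d_i)/11. The first 6 digits are (1, 0, 0, 3, 10, 10).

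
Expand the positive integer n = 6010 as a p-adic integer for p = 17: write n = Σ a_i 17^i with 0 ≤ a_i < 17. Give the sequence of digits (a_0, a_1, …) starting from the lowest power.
(a_0, a_1, …) = (9, 13, 3, 1)

Repeated division by 17 gives the digits low-to-high: 6010 = 9 + 13·17^1 + 3·17^2 + 1·17^3. Digit sequence: (9, 13, 3, 1).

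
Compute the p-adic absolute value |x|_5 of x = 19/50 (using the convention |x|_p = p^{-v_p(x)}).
|19/50|_5 = 25

Step 1 — compute v_5(x) by factoring powers of 5 out of the numerator and denominator: v_5(19/50) = -2. Step 2 — apply |x|_p = p^{-v_p(x)} = 5^{2} = 25.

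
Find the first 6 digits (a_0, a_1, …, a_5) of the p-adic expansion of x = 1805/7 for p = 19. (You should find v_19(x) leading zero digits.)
(a_0, …, a_5) = (0, 0, 17, 10, 13, 2)

v_19(1805/7) = 2, so a_0 = ... = a_1 = 0. Factor out: x = 19^2 · u with u = 5/7 a unit in ℤ_19. Expand u iteratively via a_{v+i} = u_i mod 19, u_{i+1} = (u_i − a_{v+i})/19:
  u_0 = 5/7;  a_2 = 17;  u_1 = (u_0 − 17)/19 = -6/7
  u_1 = -6/7;  a_3 = 10;  u_2 = (u_1 − 10)/19 = -4/7
  u_2 = -4/7;  a_4 = 13;  u_3 = (u_2 − 13)/19 = -5/7
  u_3 = -5/7;  a_5 = 2;  u_4 = (u_3 − 2)/19 = -1/7
Digits: (0, 0, 17, 10, 13, 2).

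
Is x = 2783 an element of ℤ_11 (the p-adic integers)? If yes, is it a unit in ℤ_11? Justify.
x ∈ ℤ_11 but not a unit; v_11(x) = 2 > 0

ℤ_11 = {x ∈ ℚ_11 : v_11(x) ≥ 0} and ℤ_11^× = {x ∈ ℤ_11 : v_11(x) = 0}. Here v_11(2783) = v_11(num) − v_11(den) = 2; compare against these criteria.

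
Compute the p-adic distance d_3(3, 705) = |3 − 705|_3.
d_3(3, 705) = 1/27

Step 1 — x − y = 3 − 705 = -702. Step 2 — v_3(-702) = 3 (factor: -702 = −(3^3 · 26); the sign does not affect v_p). Step 3 — |x − y|_3 = 3^{-3} = 1/27.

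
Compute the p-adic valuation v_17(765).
v_17(765) = 1

v_17(n) is the largest exponent k such that 17^k divides n. Factor out: 765 = 17^1 · 45. (Sign doesn't affect v_p.) So v_17(765) = 1.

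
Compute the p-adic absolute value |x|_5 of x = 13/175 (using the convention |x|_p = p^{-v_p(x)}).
|13/175|_5 = 25

Step 1 — compute v_5(x) by factoring powers of 5 out of the numerator and denominator: v_5(13/175) = -2. Step 2 — apply |x|_p = p^{-v_p(x)} = 5^{2} = 25.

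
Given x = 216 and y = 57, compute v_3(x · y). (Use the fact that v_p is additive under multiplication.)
v_3(12312) = 4

v_p(x) = 3 (factor: 216 = 3^3 · 8); v_p(y) = 1 (factor: 57 = 3^1 · 19). Additivity: v_p(xy) = v_p(x) + v_p(y) = 3 + 1 = 4. (Direct check: xy = 12312 = 3^4 · (152).)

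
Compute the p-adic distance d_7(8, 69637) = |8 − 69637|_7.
d_7(8, 69637) = 1/2401

Step 1 — x − y = 8 − 69637 = -69629. Step 2 — v_7(-69629) = 4 (factor: -69629 = −(7^4 · 29); the sign does not affect v_p). Step 3 — |x − y|_7 = 7^{-4} = 1/2401.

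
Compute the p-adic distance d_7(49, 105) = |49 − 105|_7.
d_7(49, 105) = 1/7

Step 1 — x − y = 49 − 105 = -56. Step 2 — v_7(-56) = 1 (factor: -56 = −(7^1 · 8); the sign does not affect v_p). Step 3 — |x − y|_7 = 7^{-1} = 1/7.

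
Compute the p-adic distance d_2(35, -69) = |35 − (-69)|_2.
d_2(35, -69) = 1/8

Step 1 — x − y = 35 − (-69) = 104. Step 2 — v_2(104) = 3 (factor: 104 = (2^3 · 13); the sign does not affect v_p). Step 3 — |x − y|_2 = 2^{-3} = 1/8.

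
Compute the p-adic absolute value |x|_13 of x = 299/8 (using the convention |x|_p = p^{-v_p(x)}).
|299/8|_13 = 1/13

Step 1 — compute v_13(x) by factoring powers of 13 out of the numerator and denominator: v_13(299/8) = 1. Step 2 — apply |x|_p = p^{-v_p(x)} = 13^{-1} = 1/13.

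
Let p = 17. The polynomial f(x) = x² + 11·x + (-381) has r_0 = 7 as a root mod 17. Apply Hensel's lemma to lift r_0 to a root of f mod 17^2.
r_1 = 75 (mod 289)

Hensel: r_{i+1} = r_i − f(r_i)·(f′(r_i))^{-1} mod 17^{i+2}, f′(x) = 2x + 11. Iterate:
  r_0 = 7 (mod 17)
  r_1 = 75 (mod 289)
Final: r = 75 satisfies f(r) ≡ 0 mod 17^2.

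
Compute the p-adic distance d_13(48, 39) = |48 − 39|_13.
d_13(48, 39) = 1

Step 1 — x − y = 48 − 39 = 9. Step 2 — v_13(9) = 0 (factor: 9 = (13^0 · 9); the sign does not affect v_p). Step 3 — |x − y|_13 = 13^{0} = 1.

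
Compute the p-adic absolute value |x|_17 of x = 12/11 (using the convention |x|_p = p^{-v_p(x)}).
|12/11|_17 = 1

Step 1 — compute v_17(x) by factoring powers of 17 out of the numerator and denominator: v_17(12/11) = 0. Step 2 — apply |x|_p = p^{-v_p(x)} = 17^{0} = 1.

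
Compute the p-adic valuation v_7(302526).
v_7(302526) = 5

v_7(n) is the largest exponent k such that 7^k divides n. Factor out: 302526 = 7^5 · 18. (Sign doesn't affect v_p.) So v_7(302526) = 5.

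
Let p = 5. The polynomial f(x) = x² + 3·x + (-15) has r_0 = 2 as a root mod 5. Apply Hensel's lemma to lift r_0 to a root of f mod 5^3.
r_2 = 42 (mod 125)

Hensel: r_{i+1} = r_i − f(r_i)·(f′(r_i))^{-1} mod 5^{i+2}, f′(x) = 2x + 3. Iterate:
  r_0 = 2 (mod 5)
  r_1 = 17 (mod 25)
  r_2 = 42 (mod 125)
Final: r = 42 satisfies f(r) ≡ 0 mod 5^3.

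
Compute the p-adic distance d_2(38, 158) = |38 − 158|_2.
d_2(38, 158) = 1/8

Step 1 — x − y = 38 − 158 = -120. Step 2 — v_2(-120) = 3 (factor: -120 = −(2^3 · 15); the sign does not affect v_p). Step 3 — |x − y|_2 = 2^{-3} = 1/8.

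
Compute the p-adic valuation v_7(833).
v_7(833) = 2

v_7(n) is the largest exponent k such that 7^k divides n. Factor out: 833 = 7^2 · 17. (Sign doesn't affect v_p.) So v_7(833) = 2.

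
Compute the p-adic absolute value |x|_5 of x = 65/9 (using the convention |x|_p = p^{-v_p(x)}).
|65/9|_5 = 1/5

Step 1 — compute v_5(x) by factoring powers of 5 out of the numerator and denominator: v_5(65/9) = 1. Step 2 — apply |x|_p = p^{-v_p(x)} = 5^{-1} = 1/5.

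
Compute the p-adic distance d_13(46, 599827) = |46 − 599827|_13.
d_13(46, 599827) = 1/28561

Step 1 — x − y = 46 − 599827 = -599781. Step 2 — v_13(-599781) = 4 (factor: -599781 = −(13^4 · 21); the sign does not affect v_p). Step 3 — |x − y|_13 = 13^{-4} = 1/28561.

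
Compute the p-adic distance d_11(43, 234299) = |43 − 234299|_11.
d_11(43, 234299) = 1/14641

Step 1 — x − y = 43 − 234299 = -234256. Step 2 — v_11(-234256) = 4 (factor: -234256 = −(11^4 · 16); the sign does not affect v_p). Step 3 — |x − y|_11 = 11^{-4} = 1/14641.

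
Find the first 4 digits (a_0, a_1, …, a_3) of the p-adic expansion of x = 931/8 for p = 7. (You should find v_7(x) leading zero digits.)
(a_0, …, a_3) = (0, 0, 5, 4)

v_7(931/8) = 2, so a_0 = ... = a_1 = 0. Factor out: x = 7^2 · u with u = 19/8 a unit in ℤ_7. Expand u iteratively via a_{v+i} = u_i mod 7, u_{i+1} = (u_i − a_{v+i})/7:
  u_0 = 19/8;  a_2 = 5;  u_1 = (u_0 − 5)/7 = -3/8
  u_1 = -3/8;  a_3 = 4;  u_2 = (u_1 − 4)/7 = -5/8
Digits: (0, 0, 5, 4).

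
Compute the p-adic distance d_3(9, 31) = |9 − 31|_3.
d_3(9, 31) = 1

Step 1 — x − y = 9 − 31 = -22. Step 2 — v_3(-22) = 0 (factor: -22 = −(3^0 · 22); the sign does not affect v_p). Step 3 — |x − y|_3 = 3^{0} = 1.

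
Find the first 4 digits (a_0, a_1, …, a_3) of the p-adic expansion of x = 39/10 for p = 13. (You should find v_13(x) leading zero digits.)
(a_0, …, a_3) = (0, 12, 3, 1)

v_13(39/10) = 1, so a_0 = ... = a_0 = 0. Factor out: x = 13^1 · u with u = 3/10 a unit in ℤ_13. Expand u iteratively via a_{v+i} = u_i mod 13, u_{i+1} = (u_i − a_{v+i})/13:
  u_0 = 3/10;  a_1 = 12;  u_1 = (u_0 − 12)/13 = -9/10
  u_1 = -9/10;  a_2 = 3;  u_2 = (u_1 − 3)/13 = -3/10
  u_2 = -3/10;  a_3 = 1;  u_3 = (u_2 − 1)/13 = -1/10
Digits: (0, 12, 3, 1).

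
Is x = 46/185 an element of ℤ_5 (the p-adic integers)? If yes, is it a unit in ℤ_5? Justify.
x ∉ ℤ_5 (v_5(x) = -1 < 0)

ℤ_5 = {x ∈ ℚ_5 : v_5(x) ≥ 0} and ℤ_5^× = {x ∈ ℤ_5 : v_5(x) = 0}. Here v_5(46/185) = v_5(num) − v_5(den) = -1; compare against these criteria.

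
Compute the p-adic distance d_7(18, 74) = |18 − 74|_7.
d_7(18, 74) = 1/7

Step 1 — x − y = 18 − 74 = -56. Step 2 — v_7(-56) = 1 (factor: -56 = −(7^1 · 8); the sign does not affect v_p). Step 3 — |x − y|_7 = 7^{-1} = 1/7.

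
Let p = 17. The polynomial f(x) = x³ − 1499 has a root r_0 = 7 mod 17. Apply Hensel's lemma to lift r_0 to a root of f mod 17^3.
r_2 = 1452 (mod 4913)

Hensel: r_{i+1} = r_i − f(r_i)/f′(r_i) mod 17^{i+2}, where f′(x) = 3x². Iterate:
  r_0 = 7 (mod 17)
  r_1 = 7 (mod 289)
  r_2 = 1452 (mod 4913)
Final: r = 1452 with f(r) ≡ 0 mod 17^3.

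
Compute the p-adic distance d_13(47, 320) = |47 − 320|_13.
d_13(47, 320) = 1/13

Step 1 — x − y = 47 − 320 = -273. Step 2 — v_13(-273) = 1 (factor: -273 = −(13^1 · 21); the sign does not affect v_p). Step 3 — |x − y|_13 = 13^{-1} = 1/13.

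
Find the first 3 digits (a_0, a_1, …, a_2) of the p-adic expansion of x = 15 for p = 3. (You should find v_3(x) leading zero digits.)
(a_0, …, a_2) = (0, 2, 1)

v_3(15) = 1, so a_0 = ... = a_0 = 0. Factor out: x = 3^1 · u with u = 5 a unit in ℤ_3. Expand u iteratively via a_{v+i} = u_i mod 3, u_{i+1} = (u_i − a_{v+i})/3:
  u_0 = 5;  a_1 = 2;  u_1 = (u_0 − 2)/3 = 1
  u_1 = 1;  a_2 = 1;  u_2 = (u_1 − 1)/3 = 0
Digits: (0, 2, 1).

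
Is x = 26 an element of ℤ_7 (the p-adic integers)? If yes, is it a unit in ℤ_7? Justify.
x ∈ ℤ_7^× (unit); v_7(x) = 0

ℤ_7 = {x ∈ ℚ_7 : v_7(x) ≥ 0} and ℤ_7^× = {x ∈ ℤ_7 : v_7(x) = 0}. Here v_7(26) = v_7(num) − v_7(den) = 0; compare against these criteria.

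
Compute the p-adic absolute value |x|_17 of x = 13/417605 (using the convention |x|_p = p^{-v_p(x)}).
|13/417605|_17 = 83521

Step 1 — compute v_17(x) by factoring powers of 17 out of the numerator and denominator: v_17(13/417605) = -4. Step 2 — apply |x|_p = p^{-v_p(x)} = 17^{4} = 83521.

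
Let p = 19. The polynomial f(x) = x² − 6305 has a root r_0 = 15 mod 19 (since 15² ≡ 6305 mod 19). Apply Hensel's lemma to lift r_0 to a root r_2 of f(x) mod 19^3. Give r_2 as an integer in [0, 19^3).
r_2 = 6114 (mod 6859)

Hensel's recurrence: r_{i+1} = r_i − f(r_i)·(f′(r_i))^{-1} mod 19^{i+2}, with f′(x) = 2x. Iterate:
  r_0 = 15 (mod 19)
  r_1 = 338 (mod 361)
  r_2 = 6114 (mod 6859)
Final: r_2 = 6114, and one checks f(r_2) ≡ 0 mod 19^3.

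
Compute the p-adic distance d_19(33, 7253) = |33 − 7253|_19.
d_19(33, 7253) = 1/361

Step 1 — x − y = 33 − 7253 = -7220. Step 2 — v_19(-7220) = 2 (factor: -7220 = −(19^2 · 20); the sign does not affect v_p). Step 3 — |x − y|_19 = 19^{-2} = 1/361.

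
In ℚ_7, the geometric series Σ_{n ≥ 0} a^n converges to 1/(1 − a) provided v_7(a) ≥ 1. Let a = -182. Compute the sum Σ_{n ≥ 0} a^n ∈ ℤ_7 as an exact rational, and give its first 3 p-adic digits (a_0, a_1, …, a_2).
Σ a^n = 1/(1 − a) = 1/183;  first 3 digits = (1, 2, 0)

v_7(a) = 1 ≥ 1, so the series converges in ℤ_7 to 1/(1 − a) = 1/(1 − (-182)) = 1/183. Expand this rational in ℤ_7: compute digits iteratively via d_i = x_i mod 7, x_{i+1} = (x_i − d_i)/7. The first 3 digits are (1, 2, 0).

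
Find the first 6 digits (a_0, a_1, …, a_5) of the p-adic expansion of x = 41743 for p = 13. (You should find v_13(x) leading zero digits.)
(a_0, …, a_5) = (0, 0, 0, 6, 1, 0)

v_13(41743) = 3, so a_0 = ... = a_2 = 0. Factor out: x = 13^3 · u with u = 19 a unit in ℤ_13. Expand u iteratively via a_{v+i} = u_i mod 13, u_{i+1} = (u_i − a_{v+i})/13:
  u_0 = 19;  a_3 = 6;  u_1 = (u_0 − 6)/13 = 1
  u_1 = 1;  a_4 = 1;  u_2 = (u_1 − 1)/13 = 0
  u_2 = 0;  a_5 = 0;  u_3 = (u_2 − 0)/13 = 0
Digits: (0, 0, 0, 6, 1, 0).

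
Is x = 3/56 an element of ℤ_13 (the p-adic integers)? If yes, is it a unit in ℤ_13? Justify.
x ∈ ℤ_13^× (unit); v_13(x) = 0

ℤ_13 = {x ∈ ℚ_13 : v_13(x) ≥ 0} and ℤ_13^× = {x ∈ ℤ_13 : v_13(x) = 0}. Here v_13(3/56) = v_13(num) − v_13(den) = 0; compare against these criteria.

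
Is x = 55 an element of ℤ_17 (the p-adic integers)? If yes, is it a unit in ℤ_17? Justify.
x ∈ ℤ_17^× (unit); v_17(x) = 0

ℤ_17 = {x ∈ ℚ_17 : v_17(x) ≥ 0} and ℤ_17^× = {x ∈ ℤ_17 : v_17(x) = 0}. Here v_17(55) = v_17(num) − v_17(den) = 0; compare against these criteria.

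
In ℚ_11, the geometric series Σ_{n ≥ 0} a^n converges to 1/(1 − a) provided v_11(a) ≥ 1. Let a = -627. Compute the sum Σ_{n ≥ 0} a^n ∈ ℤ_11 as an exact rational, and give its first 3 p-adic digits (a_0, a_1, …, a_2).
Σ a^n = 1/(1 − a) = 1/628;  first 3 digits = (1, 9, 9)

v_11(a) = 1 ≥ 1, so the series converges in ℤ_11 to 1/(1 − a) = 1/(1 − (-627)) = 1/628. Expand this rational in ℤ_11: compute digits iteratively via d_i = x_i mod 11, x_{i+1} = (x_i − d_i)/11. The first 3 digits are (1, 9, 9).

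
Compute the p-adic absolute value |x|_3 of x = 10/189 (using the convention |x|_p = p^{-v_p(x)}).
|10/189|_3 = 27

Step 1 — compute v_3(x) by factoring powers of 3 out of the numerator and denominator: v_3(10/189) = -3. Step 2 — apply |x|_p = p^{-v_p(x)} = 3^{3} = 27.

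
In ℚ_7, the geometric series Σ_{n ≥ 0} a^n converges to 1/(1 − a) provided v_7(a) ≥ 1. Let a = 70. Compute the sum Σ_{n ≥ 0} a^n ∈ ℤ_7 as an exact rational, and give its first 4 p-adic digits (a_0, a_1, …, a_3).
Σ a^n = 1/(1 − a) = -1/69;  first 4 digits = (1, 3, 3, 6)

v_7(a) = 1 ≥ 1, so the series converges in ℤ_7 to 1/(1 − a) = 1/(1 − 70) = -1/69. Expand this rational in ℤ_7: compute digits iteratively via d_i = x_i mod 7, x_{i+1} = (x_i − d_i)/7. The first 4 digits are (1, 3, 3, 6).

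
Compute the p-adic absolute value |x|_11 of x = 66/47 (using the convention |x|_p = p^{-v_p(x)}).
|66/47|_11 = 1/11

Step 1 — compute v_11(x) by factoring powers of 11 out of the numerator and denominator: v_11(66/47) = 1. Step 2 — apply |x|_p = p^{-v_p(x)} = 11^{-1} = 1/11.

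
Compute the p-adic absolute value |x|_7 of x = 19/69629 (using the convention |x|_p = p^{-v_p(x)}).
|19/69629|_7 = 2401

Step 1 — compute v_7(x) by factoring powers of 7 out of the numerator and denominator: v_7(19/69629) = -4. Step 2 — apply |x|_p = p^{-v_p(x)} = 7^{4} = 2401.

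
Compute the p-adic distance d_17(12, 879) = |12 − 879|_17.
d_17(12, 879) = 1/289

Step 1 — x − y = 12 − 879 = -867. Step 2 — v_17(-867) = 2 (factor: -867 = −(17^2 · 3); the sign does not affect v_p). Step 3 — |x − y|_17 = 17^{-2} = 1/289.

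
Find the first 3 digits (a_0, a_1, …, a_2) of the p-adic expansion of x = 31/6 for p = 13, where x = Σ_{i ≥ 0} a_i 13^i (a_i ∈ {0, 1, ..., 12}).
(a_0, …, a_2) = (3, 11, 10)

v_13(31/6) = 0 (numerator and denominator both coprime to 13), so x ∈ ℤ_13^×. Compute digits iteratively via a_i = x_i mod 13, x_{i+1} = (x_i − a_i)/13, with x_0 = x:
  x_0 = 31/6;  a_0 = 3;  x_1 = (x_0 − 3)/13 = 1/6
  x_1 = 1/6;  a_1 = 11;  x_2 = (x_1 − 11)/13 = -5/6
  x_2 = -5/6;  a_2 = 10;  x_3 = (x_2 − 10)/13 = -5/6
Digits: (3, 11, 10).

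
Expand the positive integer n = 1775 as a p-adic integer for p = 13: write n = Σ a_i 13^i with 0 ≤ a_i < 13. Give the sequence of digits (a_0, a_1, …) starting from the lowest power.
(a_0, a_1, …) = (7, 6, 10)

Repeated division by 13 gives the digits low-to-high: 1775 = 7 + 6·13^1 + 10·13^2. Digit sequence: (7, 6, 10).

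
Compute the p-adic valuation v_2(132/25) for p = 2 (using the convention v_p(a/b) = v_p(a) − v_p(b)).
v_2(132/25) = 2

Factor powers of 2 from the numerator and denominator of the reduced fraction: 132 = 2^2 · 33 and 25 = 2^0 · 25. Apply v_p(a/b) = v_p(a) − v_p(b): v_2(132/25) = 2 − 0 = 2.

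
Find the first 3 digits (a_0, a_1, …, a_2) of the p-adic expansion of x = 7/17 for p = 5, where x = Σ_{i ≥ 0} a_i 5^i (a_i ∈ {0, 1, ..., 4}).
(a_0, …, a_2) = (1, 4, 3)

v_5(7/17) = 0 (numerator and denominator both coprime to 5), so x ∈ ℤ_5^×. Compute digits iteratively via a_i = x_i mod 5, x_{i+1} = (x_i − a_i)/5, with x_0 = x:
  x_0 = 7/17;  a_0 = 1;  x_1 = (x_0 − 1)/5 = -2/17
  x_1 = -2/17;  a_1 = 4;  x_2 = (x_1 − 4)/5 = -14/17
  x_2 = -14/17;  a_2 = 3;  x_3 = (x_2 − 3)/5 = -13/17
Digits: (1, 4, 3).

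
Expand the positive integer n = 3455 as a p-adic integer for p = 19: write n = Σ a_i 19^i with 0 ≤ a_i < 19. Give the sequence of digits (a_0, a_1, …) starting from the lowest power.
(a_0, a_1, …) = (16, 10, 9)

Repeated division by 19 gives the digits low-to-high: 3455 = 16 + 10·19^1 + 9·19^2. Digit sequence: (16, 10, 9).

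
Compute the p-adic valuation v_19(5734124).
v_19(5734124) = 4

v_19(n) is the largest exponent k such that 19^k divides n. Factor out: 5734124 = 19^4 · 44. (Sign doesn't affect v_p.) So v_19(5734124) = 4.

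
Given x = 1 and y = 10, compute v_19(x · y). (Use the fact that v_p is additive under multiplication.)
v_19(10) = 0

v_p(x) = 0 (factor: 1 = 19^0 · 1); v_p(y) = 0 (factor: 10 = 19^0 · 10). Additivity: v_p(xy) = v_p(x) + v_p(y) = 0 + 0 = 0. (Direct check: xy = 10 = 19^0 · (10).)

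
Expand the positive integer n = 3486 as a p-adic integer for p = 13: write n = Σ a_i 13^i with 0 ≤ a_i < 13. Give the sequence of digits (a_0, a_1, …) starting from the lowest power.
(a_0, a_1, …) = (2, 8, 7, 1)

Repeated division by 13 gives the digits low-to-high: 3486 = 2 + 8·13^1 + 7·13^2 + 1·13^3. Digit sequence: (2, 8, 7, 1).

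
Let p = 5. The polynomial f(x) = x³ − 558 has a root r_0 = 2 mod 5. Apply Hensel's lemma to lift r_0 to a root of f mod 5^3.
r_2 = 27 (mod 125)

Hensel: r_{i+1} = r_i − f(r_i)/f′(r_i) mod 5^{i+2}, where f′(x) = 3x². Iterate:
  r_0 = 2 (mod 5)
  r_1 = 2 (mod 25)
  r_2 = 27 (mod 125)
Final: r = 27 with f(r) ≡ 0 mod 5^3.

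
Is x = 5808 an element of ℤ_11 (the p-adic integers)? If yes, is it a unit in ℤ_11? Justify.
x ∈ ℤ_11 but not a unit; v_11(x) = 2 > 0

ℤ_11 = {x ∈ ℚ_11 : v_11(x) ≥ 0} and ℤ_11^× = {x ∈ ℤ_11 : v_11(x) = 0}. Here v_11(5808) = v_11(num) − v_11(den) = 2; compare against these criteria.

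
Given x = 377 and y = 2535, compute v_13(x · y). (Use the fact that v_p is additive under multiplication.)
v_13(955695) = 3

v_p(x) = 1 (factor: 377 = 13^1 · 29); v_p(y) = 2 (factor: 2535 = 13^2 · 15). Additivity: v_p(xy) = v_p(x) + v_p(y) = 1 + 2 = 3. (Direct check: xy = 955695 = 13^3 · (435).)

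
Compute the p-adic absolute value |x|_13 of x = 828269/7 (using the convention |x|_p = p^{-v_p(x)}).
|828269/7|_13 = 1/28561

Step 1 — compute v_13(x) by factoring powers of 13 out of the numerator and denominator: v_13(828269/7) = 4. Step 2 — apply |x|_p = p^{-v_p(x)} = 13^{-4} = 1/28561.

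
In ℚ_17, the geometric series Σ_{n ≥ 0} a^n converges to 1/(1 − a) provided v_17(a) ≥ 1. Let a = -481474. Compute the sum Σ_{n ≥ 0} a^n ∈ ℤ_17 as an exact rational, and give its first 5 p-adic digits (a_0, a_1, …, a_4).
Σ a^n = 1/(1 − a) = 1/481475;  first 5 digits = (1, 0, 0, 4, 11)

v_17(a) = 3 ≥ 1, so the series converges in ℤ_17 to 1/(1 − a) = 1/(1 − (-481474)) = 1/481475. Expand this rational in ℤ_17: compute digits iteratively via d_i = x_i mod 17, x_{i+1} = (x_i − d_i)/17. The first 5 digits are (1, 0, 0, 4, 11).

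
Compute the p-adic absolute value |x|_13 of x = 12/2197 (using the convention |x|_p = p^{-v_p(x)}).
|12/2197|_13 = 2197

Step 1 — compute v_13(x) by factoring powers of 13 out of the numerator and denominator: v_13(12/2197) = -3. Step 2 — apply |x|_p = p^{-v_p(x)} = 13^{3} = 2197.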